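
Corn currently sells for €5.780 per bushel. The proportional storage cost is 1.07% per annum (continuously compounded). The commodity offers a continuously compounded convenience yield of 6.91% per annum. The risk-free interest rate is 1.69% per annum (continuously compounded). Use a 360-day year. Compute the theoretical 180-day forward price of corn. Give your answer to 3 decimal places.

Net carry = r + u − y = 0.0169 + 0.0107 − 0.0691 = -0.0415
F = S·e^((r+u−y)T) = 5.780 · e^(-0.0415 × 180/360) = 5.780 · e^-0.020750
= 5.780 × 0.979464 = €5.661 per bushel

€5.661 per bushel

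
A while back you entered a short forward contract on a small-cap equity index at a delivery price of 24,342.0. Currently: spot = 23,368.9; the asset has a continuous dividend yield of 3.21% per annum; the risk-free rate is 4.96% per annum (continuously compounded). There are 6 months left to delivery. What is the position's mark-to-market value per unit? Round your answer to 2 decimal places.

748.92

Current fair forward for the remaining 6 months: F = S·e^((r − q)·T), (r − q) = 0.0496 − 0.0321 = 0.0175
F = 23368.9 · e^(0.0175 × 6/12) = 23368.9 × 1.00878839 = 23574.2750
Value of long forward = (F − K)·e^(−rT) = (23574.2750 − 24342.0) · e^(−0.0496·6/12)
= -767.7250 × 0.97550499 = -748.92
Short position value = −(long value) = 748.92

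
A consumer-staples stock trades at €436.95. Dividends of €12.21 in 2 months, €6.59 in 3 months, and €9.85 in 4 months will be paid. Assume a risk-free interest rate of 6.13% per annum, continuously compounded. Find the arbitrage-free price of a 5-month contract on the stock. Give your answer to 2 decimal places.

PV(dividends) I = 12.21·e^(−0.0613·2/12) + 6.59·e^(−0.0613·3/12) + 9.85·e^(−0.0613·4/12)
I = 12.0859 + 6.4898 + 9.6508 = 28.2265
F = (S − I)·e^(rT) = (436.95 − 28.2265) · e^(0.0613·5/12)
= 408.7235 · e^0.025542 = 408.7235 × 1.025871 = €419.30

€419.30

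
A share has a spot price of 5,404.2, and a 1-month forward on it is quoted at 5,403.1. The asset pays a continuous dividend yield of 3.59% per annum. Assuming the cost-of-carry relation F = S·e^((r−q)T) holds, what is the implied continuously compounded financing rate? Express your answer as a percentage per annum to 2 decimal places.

From F = S·e^((r−q)T): (r − q) = ln(F/S)/T
ln(5403.1/5404.2) = ln(0.999796) = -0.000204
(r − q) = -0.000204 / (1/12) = -0.002448
r = ln(F/S)/T + q = -0.002448 + 0.0359 = 0.033452
r = 3.35%

3.35%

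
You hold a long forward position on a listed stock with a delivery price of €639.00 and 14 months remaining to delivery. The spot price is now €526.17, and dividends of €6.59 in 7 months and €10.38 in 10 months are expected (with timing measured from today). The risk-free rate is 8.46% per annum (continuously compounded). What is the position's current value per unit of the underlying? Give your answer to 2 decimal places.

-€68.72

PV(remaining dividends) I = 6.59·e^(−0.0846·7/12) + 10.38·e^(−0.0846·10/12) = 15.9461
Current forward F = (S − I)·e^(rT) = (526.17 − 15.9461)·e^(0.0846·14/12) = 510.2239 × 1.103735 = 563.1520
Value (long) = (F − K)·e^(−rT) = (563.1520 − 639.00) × 0.906014 = -68.7193
Value = -€68.72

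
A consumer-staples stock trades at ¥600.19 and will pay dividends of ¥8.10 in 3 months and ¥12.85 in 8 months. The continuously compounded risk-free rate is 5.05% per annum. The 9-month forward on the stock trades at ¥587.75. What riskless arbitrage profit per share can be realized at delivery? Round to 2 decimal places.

PV(dividends) I = 8.10·e^(−0.0505·3/12) + 12.85·e^(−0.0505·8/12) = 20.4230
Fair forward F* = (S − I)·e^(rT) = (600.19 − 20.4230)·e^0.037875 = 579.7670 × 1.038601 = 602.1466
Market ¥587.75 < fair 602.1466: forward underpriced → reverse cash-and-carry (short the stock, invest proceeds at r, pay the dividends, go long the forward).
Profit at T = |F_mkt − F*| = |587.75 − 602.1466| = ¥14.40 per share

¥14.40 per share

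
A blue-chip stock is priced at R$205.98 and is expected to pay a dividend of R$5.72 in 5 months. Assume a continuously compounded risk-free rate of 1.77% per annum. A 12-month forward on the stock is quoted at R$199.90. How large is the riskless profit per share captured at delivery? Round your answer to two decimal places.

R$3.98 per share

PV(dividends) I = 5.72·e^(−0.0177·5/12) = 5.6780
Fair forward F* = (S − I)·e^(rT) = (205.98 − 5.6780)·e^0.017700 = 200.3020 × 1.017858 = 203.8790
Market R$199.90 < fair 203.8790: forward underpriced → reverse cash-and-carry (short the stock, invest proceeds at r, pay the dividends, go long the forward).
Profit at T = |F_mkt − F*| = |199.90 − 203.8790| = R$3.98 per share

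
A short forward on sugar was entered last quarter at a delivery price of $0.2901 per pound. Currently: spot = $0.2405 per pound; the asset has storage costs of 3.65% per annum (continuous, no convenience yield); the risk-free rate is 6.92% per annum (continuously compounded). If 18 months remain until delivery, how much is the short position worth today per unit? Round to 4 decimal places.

$0.0075 per pound

Current fair forward for the remaining 18 months: F = S·e^((r + u)·T), (r + u) = 0.0692 + 0.0365 = 0.1057
F = 0.2405 · e^(0.1057 × 18/12) = 0.2405 × 1.171811 = 0.2818
Value of long forward = (F − K)·e^(−rT) = (0.2818 − 0.2901) · e^(−0.0692·18/12)
= -0.0083 × 0.901406 = -0.0075
Short position value = −(long value) = $0.0075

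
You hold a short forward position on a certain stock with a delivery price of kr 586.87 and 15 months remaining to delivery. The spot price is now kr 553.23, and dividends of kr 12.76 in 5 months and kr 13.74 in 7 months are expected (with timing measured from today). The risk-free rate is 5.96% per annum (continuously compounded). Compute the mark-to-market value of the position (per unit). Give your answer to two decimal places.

kr 17.22

PV(remaining dividends) I = 12.76·e^(−0.0596·5/12) + 13.74·e^(−0.0596·7/12) = 25.7175
Current forward F = (S − I)·e^(rT) = (553.23 − 25.7175)·e^(0.0596·15/12) = 527.5125 × 1.077345 = 568.3130
Value (long) = (F − K)·e^(−rT) = (568.3130 − 586.87) × 0.928207 = -17.2247
Short position value = −(long value) = kr 17.22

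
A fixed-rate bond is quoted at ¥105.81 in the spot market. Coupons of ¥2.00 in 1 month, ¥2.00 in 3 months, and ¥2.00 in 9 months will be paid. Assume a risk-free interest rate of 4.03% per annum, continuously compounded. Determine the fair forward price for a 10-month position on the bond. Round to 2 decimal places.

PV(coupons) I = 2.00·e^(−0.0403·1/12) + 2.00·e^(−0.0403·3/12) + 2.00·e^(−0.0403·9/12)
I = 1.9933 + 1.9800 + 1.9405 = 5.9138
F = (S − I)·e^(rT) = (105.81 − 5.9138) · e^(0.0403·10/12)
= 99.8962 · e^0.033583 = 99.8962 × 1.034153 = ¥103.31

¥103.31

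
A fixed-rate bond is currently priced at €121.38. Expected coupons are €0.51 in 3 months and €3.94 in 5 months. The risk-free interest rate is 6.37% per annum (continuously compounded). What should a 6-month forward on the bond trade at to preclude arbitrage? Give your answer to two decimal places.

PV(coupons) I = 0.51·e^(−0.0637·3/12) + 3.94·e^(−0.0637·5/12)
I = 0.5019 + 3.8368 = 4.3387
F = (S − I)·e^(rT) = (121.38 − 4.3387) · e^(0.0637·6/12)
= 117.0413 · e^0.031850 = 117.0413 × 1.032363 = €120.83

€120.83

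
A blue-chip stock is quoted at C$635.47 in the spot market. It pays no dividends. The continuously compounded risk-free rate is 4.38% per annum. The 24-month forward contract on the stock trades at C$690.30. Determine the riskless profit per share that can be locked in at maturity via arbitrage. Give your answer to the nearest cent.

C$3.35 per share

Fair forward: F* = S·e^(carry·T), with carry = r = 0.0438
F* = 635.47 · e^(0.0438 × 24/12) = 635.47 · e^0.087600 = 635.47 × 1.091551 = C$693.6479
Market C$690.30 < fair C$693.6479: forward underpriced → reverse cash-and-carry (short spot, go long the forward).
At maturity, profit = |F_mkt − F*| = |690.30 − 693.6479| = C$3.35 per share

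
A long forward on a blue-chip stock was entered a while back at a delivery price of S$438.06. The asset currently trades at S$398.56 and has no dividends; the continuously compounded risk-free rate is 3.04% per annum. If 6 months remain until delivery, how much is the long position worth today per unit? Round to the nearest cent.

Current fair forward for the remaining 6 months: F = S·e^(r·T), r = 0.0304
F = 398.56 · e^(0.0304 × 6/12) = 398.56 × 1.015316 = 404.6643
Value of long forward = (F − K)·e^(−rT) = (404.6643 − 438.06) · e^(−0.0304·6/12)
= -33.3957 × 0.984915 = -32.89

-S$32.89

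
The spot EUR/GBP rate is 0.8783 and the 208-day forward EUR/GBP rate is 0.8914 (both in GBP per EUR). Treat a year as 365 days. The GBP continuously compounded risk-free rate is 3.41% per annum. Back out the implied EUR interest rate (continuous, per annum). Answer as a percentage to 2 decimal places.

0.81%

F = S·e^((r_GBP − r_EUR)T) ⇒ r_EUR = r_GBP − ln(F/S)/T
ln(0.8914/0.8783) = 0.014805; /(208/365) = 0.025980
r_EUR = 0.0341 − 0.025980 = 0.008120
r_EUR = 0.81%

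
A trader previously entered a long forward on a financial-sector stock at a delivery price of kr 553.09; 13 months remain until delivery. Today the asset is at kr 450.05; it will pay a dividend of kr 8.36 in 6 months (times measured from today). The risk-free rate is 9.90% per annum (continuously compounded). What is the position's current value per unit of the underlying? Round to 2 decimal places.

PV(remaining dividends) I = 8.36·e^(−0.0990·6/12) = 7.9563
Current forward F = (S − I)·e^(rT) = (450.05 − 7.9563)·e^(0.0990·13/12) = 442.0937 × 1.113213 = 492.1445
Value (long) = (F − K)·e^(−rT) = (492.1445 − 553.09) × 0.898301 = -54.7474
Value = -kr 54.75

-kr 54.75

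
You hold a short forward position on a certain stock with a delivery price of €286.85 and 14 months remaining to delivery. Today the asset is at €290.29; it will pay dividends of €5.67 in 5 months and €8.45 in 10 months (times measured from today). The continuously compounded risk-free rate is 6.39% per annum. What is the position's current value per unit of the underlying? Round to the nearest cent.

-€10.51

PV(remaining dividends) I = 5.67·e^(−0.0639·5/12) + 8.45·e^(−0.0639·10/12) = 13.5328
Current forward F = (S − I)·e^(rT) = (290.29 − 13.5328)·e^(0.0639·14/12) = 276.7572 × 1.077399 = 298.1779
Value (long) = (F − K)·e^(−rT) = (298.1779 − 286.85) × 0.928161 = 10.5141
Short position value = −(long value) = -€10.51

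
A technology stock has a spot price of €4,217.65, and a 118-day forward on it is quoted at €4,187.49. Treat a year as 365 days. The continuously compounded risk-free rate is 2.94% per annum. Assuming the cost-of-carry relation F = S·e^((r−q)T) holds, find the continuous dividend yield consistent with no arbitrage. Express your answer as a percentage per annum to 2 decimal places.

From F = S·e^((r−q)T): (r − q) = ln(F/S)/T
ln(4187.49/4217.65) = ln(0.992849) = -0.007177
(r − q) = -0.007177 / (118/365) = -0.022200
q = r − ln(F/S)/T = 0.0294 + 0.022200 = 0.051600
q = 5.16%

5.16%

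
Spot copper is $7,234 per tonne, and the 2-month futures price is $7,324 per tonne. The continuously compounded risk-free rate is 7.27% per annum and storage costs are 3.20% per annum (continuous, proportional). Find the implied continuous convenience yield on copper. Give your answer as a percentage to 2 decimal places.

3.05%

F = S·e^((r+u−y)T) ⇒ (r+u−y) = ln(F/S)/T
ln(7324/7234) = 0.012364; /T ⇒ 0.074184
y = r + u − ln(F/S)/T = 0.0727 + 0.0320 − 0.074184 = 0.030516
y = 3.05%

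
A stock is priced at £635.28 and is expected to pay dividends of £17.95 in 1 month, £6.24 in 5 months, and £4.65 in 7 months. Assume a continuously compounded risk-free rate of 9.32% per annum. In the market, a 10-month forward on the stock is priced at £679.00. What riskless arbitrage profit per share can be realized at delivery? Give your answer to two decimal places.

PV(dividends) I = 17.95·e^(−0.0932·1/12) + 6.24·e^(−0.0932·5/12) + 4.65·e^(−0.0932·7/12) = 28.2174
Fair forward F* = (S − I)·e^(rT) = (635.28 − 28.2174)·e^0.077667 = 607.0626 × 1.080763 = 656.0908
Market £679.00 > fair 656.0908: forward overpriced → cash-and-carry (borrow at r, buy the stock and collect the dividends, short the forward).
Profit at T = |F_mkt − F*| = |679.00 − 656.0908| = £22.91 per share

£22.91 per share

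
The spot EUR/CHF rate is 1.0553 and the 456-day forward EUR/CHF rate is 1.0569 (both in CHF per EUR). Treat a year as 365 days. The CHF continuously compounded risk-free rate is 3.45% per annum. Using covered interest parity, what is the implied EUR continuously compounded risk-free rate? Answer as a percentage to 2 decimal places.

F = S·e^((r_CHF − r_EUR)T) ⇒ r_EUR = r_CHF − ln(F/S)/T
ln(1.0569/1.0553) = 0.001515; /(456/365) = 0.001213
r_EUR = 0.0345 − 0.001213 = 0.033287
r_EUR = 3.33%

3.33%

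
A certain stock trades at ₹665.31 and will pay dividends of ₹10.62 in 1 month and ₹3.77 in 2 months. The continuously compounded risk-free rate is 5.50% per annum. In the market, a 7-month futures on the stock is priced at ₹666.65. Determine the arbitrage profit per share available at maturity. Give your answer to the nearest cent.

₹5.58 per share

PV(dividends) I = 10.62·e^(−0.0550·1/12) + 3.77·e^(−0.0550·2/12) = 14.3070
Fair futures F* = (S − I)·e^(rT) = (665.31 − 14.3070)·e^0.032083 = 651.0030 × 1.032603 = 672.2277
Market ₹666.65 < fair 672.2277: forward underpriced → reverse cash-and-carry (short the stock, invest proceeds at r, pay the dividends, go long the forward).
Profit at T = |F_mkt − F*| = |666.65 − 672.2277| = ₹5.58 per share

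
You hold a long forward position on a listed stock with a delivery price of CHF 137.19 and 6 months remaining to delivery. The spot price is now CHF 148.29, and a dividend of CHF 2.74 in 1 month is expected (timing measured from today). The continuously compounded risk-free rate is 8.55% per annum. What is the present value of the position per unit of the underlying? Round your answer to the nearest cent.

CHF 14.12

PV(remaining dividends) I = 2.74·e^(−0.0855·1/12) = 2.7205
Current forward F = (S − I)·e^(rT) = (148.29 − 2.7205)·e^(0.0855·6/12) = 145.5695 × 1.043677 = 151.9275
Value (long) = (F − K)·e^(−rT) = (151.9275 − 137.19) × 0.958151 = 14.1208
Value = CHF 14.12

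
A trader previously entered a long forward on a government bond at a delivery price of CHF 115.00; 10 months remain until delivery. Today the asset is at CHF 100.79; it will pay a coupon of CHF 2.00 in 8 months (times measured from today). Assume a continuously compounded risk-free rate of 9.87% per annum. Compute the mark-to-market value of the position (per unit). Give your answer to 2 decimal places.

-CHF 7.00

PV(remaining coupons) I = 2.00·e^(−0.0987·8/12) = 1.8726
Current forward F = (S − I)·e^(rT) = (100.79 − 1.8726)·e^(0.0987·10/12) = 98.9174 × 1.085727 = 107.3973
Value (long) = (F − K)·e^(−rT) = (107.3973 − 115.00) × 0.921042 = -7.0024
Value = -CHF 7.00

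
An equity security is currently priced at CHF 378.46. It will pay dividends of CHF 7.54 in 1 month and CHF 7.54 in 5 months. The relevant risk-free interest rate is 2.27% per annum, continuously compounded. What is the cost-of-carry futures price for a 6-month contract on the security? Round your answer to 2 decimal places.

CHF 367.61

PV(dividends) I = 7.54·e^(−0.0227·1/12) + 7.54·e^(−0.0227·5/12)
I = 7.5258 + 7.4690 = 14.9948
F = (S − I)·e^(rT) = (378.46 − 14.9948) · e^(0.0227·6/12)
= 363.4652 · e^0.011350 = 363.4652 × 1.011415 = CHF 367.61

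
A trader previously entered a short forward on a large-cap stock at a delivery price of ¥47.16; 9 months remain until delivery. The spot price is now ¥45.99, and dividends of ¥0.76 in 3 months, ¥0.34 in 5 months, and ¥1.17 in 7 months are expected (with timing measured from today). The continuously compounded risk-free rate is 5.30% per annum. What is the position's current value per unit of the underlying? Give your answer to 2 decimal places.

PV(remaining dividends) I = 0.76·e^(−0.0530·3/12) + 0.34·e^(−0.0530·5/12) + 1.17·e^(−0.0530·7/12) = 2.2170
Current forward F = (S − I)·e^(rT) = (45.99 − 2.2170)·e^(0.0530·9/12) = 43.7730 × 1.040551 = 45.5480
Value (long) = (F − K)·e^(−rT) = (45.5480 − 47.16) × 0.961030 = -1.5492
Short position value = −(long value) = ¥1.55

¥1.55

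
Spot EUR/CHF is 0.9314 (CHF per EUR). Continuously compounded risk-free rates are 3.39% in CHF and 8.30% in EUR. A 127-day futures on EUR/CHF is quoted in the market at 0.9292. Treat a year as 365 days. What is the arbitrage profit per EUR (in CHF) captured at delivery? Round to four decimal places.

Fair futures: F* = S·e^(carry·T), with carry = (r_CHF − r_EUR) = 0.0339 − 0.0830 = -0.0491
F* = 0.9314 · e^(-0.0491 × 127/365) = 0.9314 · e^-0.017084 = 0.9314 × 0.983061 = 0.9156
Market 0.9292 > fair 0.9156: forward overpriced → cash-and-carry (buy spot, short the forward).
At maturity, profit = |F_mkt − F*| = |0.9292 − 0.9156| = 0.0136 per EUR (in CHF)

0.0136 per EUR (in CHF)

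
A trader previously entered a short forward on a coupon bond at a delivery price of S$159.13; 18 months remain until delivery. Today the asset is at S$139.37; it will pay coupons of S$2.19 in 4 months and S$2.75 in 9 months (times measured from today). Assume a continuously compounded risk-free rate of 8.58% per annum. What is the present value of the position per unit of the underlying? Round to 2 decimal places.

PV(remaining coupons) I = 2.19·e^(−0.0858·4/12) + 2.75·e^(−0.0858·9/12) = 4.7069
Current forward F = (S − I)·e^(rT) = (139.37 − 4.7069)·e^(0.0858·18/12) = 134.6631 × 1.137349 = 153.1589
Value (long) = (F − K)·e^(−rT) = (153.1589 − 159.13) × 0.879238 = -5.2500
Short position value = −(long value) = S$5.25

S$5.25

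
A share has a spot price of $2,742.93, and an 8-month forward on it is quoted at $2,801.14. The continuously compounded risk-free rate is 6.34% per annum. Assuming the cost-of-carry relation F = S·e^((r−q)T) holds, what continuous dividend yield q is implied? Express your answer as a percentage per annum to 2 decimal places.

3.19%

From F = S·e^((r−q)T): (r − q) = ln(F/S)/T
ln(2801.14/2742.93) = ln(1.021222) = 0.021000
(r − q) = 0.021000 / (8/12) = 0.031500
q = r − ln(F/S)/T = 0.0634 − 0.031500 = 0.031900
q = 3.19%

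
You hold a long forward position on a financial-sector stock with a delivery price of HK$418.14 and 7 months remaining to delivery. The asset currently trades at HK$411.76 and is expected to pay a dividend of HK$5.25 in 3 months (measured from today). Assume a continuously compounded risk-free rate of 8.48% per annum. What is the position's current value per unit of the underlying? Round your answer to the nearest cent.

PV(remaining dividends) I = 5.25·e^(−0.0848·3/12) = 5.1399
Current forward F = (S − I)·e^(rT) = (411.76 − 5.1399)·e^(0.0848·7/12) = 406.6201 × 1.050711 = 427.2402
Value (long) = (F − K)·e^(−rT) = (427.2402 − 418.14) × 0.951737 = 8.6610
Value = HK$8.66

HK$8.66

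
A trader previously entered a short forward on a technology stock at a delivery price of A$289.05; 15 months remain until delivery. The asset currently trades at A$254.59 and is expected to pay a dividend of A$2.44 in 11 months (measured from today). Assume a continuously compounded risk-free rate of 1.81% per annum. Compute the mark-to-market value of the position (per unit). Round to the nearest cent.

PV(remaining dividends) I = 2.44·e^(−0.0181·11/12) = 2.3999
Current forward F = (S − I)·e^(rT) = (254.59 − 2.3999)·e^(0.0181·15/12) = 252.1901 × 1.022883 = 257.9610
Value (long) = (F − K)·e^(−rT) = (257.9610 − 289.05) × 0.977629 = -30.3935
Short position value = −(long value) = A$30.39

A$30.39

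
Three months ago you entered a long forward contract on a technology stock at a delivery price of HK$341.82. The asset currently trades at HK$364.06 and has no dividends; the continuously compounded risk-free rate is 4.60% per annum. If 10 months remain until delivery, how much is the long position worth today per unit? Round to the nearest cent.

Current fair forward for the remaining 10 months: F = S·e^(r·T), r = 0.0460
F = 364.06 · e^(0.0460 × 10/12) = 364.06 × 1.039078 = 378.2867
Value of long forward = (F − K)·e^(−rT) = (378.2867 − 341.82) · e^(−0.0460·10/12)
= 36.4667 × 0.962392 = 35.10

HK$35.10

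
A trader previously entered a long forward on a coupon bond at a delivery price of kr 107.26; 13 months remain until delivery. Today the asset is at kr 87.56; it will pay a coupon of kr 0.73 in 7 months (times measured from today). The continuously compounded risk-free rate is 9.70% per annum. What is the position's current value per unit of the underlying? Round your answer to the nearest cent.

PV(remaining coupons) I = 0.73·e^(−0.0970·7/12) = 0.6898
Current forward F = (S − I)·e^(rT) = (87.56 − 0.6898)·e^(0.0970·13/12) = 86.8702 × 1.110803 = 96.4957
Value (long) = (F − K)·e^(−rT) = (96.4957 − 107.26) × 0.900249 = -9.6906
Value = -kr 9.69

-kr 9.69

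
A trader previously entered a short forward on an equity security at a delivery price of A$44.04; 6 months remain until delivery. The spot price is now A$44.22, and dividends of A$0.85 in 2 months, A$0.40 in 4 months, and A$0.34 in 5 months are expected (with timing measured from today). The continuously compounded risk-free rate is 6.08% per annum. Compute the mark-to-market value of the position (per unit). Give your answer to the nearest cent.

A$0.07

PV(remaining dividends) I = 0.85·e^(−0.0608·2/12) + 0.40·e^(−0.0608·4/12) + 0.34·e^(−0.0608·5/12) = 1.5649
Current forward F = (S − I)·e^(rT) = (44.22 − 1.5649)·e^(0.0608·6/12) = 42.6551 × 1.030867 = 43.9717
Value (long) = (F − K)·e^(−rT) = (43.9717 − 44.04) × 0.970057 = -0.0663
Short position value = −(long value) = A$0.07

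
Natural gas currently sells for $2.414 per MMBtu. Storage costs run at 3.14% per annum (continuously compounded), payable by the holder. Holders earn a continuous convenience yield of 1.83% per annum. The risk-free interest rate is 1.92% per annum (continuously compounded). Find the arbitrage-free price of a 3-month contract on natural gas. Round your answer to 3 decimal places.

$2.434 per MMBtu

Net carry = r + u − y = 0.0192 + 0.0314 − 0.0183 = 0.0323
F = S·e^((r+u−y)T) = 2.414 · e^(0.0323 × 3/12) = 2.414 · e^0.008075
= 2.414 × 1.008108 = $2.434 per MMBtu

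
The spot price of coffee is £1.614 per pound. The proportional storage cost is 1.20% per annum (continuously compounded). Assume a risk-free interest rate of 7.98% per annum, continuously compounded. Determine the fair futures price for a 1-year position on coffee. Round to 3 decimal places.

Net carry = r + u − y = 0.0798 + 0.0120 − 0.0000 = 0.0918
F = S·e^((r+u−y)T) = 1.614 · e^(0.0918 × 1) = 1.614 · e^0.091800
= 1.614 × 1.096146 = £1.769 per pound

£1.769 per pound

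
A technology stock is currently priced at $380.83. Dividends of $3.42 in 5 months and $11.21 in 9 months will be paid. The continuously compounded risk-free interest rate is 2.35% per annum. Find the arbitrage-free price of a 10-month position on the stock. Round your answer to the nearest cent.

PV(dividends) I = 3.42·e^(−0.0235·5/12) + 11.21·e^(−0.0235·9/12)
I = 3.3867 + 11.0142 = 14.4009
F = (S − I)·e^(rT) = (380.83 − 14.4009) · e^(0.0235·10/12)
= 366.4291 · e^0.019583 = 366.4291 × 1.019776 = $373.68

$373.68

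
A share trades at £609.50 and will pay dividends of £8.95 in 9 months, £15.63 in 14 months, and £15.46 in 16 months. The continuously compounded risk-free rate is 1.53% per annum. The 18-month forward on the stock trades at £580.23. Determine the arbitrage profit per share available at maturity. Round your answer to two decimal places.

PV(dividends) I = 8.95·e^(−0.0153·9/12) + 15.63·e^(−0.0153·14/12) + 15.46·e^(−0.0153·16/12) = 39.3492
Fair forward F* = (S − I)·e^(rT) = (609.50 − 39.3492)·e^0.022950 = 570.1508 × 1.023215 = 583.3869
Market £580.23 < fair 583.3869: forward underpriced → reverse cash-and-carry (short the stock, invest proceeds at r, pay the dividends, go long the forward).
Profit at T = |F_mkt − F*| = |580.23 − 583.3869| = £3.16 per share

£3.16 per share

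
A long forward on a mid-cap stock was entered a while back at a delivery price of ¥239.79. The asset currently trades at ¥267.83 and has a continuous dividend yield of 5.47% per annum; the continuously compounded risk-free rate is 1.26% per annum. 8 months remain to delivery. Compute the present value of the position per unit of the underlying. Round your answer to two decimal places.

Current fair forward for the remaining 8 months: F = S·e^((r − q)·T), (r − q) = 0.0126 − 0.0547 = -0.0421
F = 267.83 · e^(-0.0421 × 8/12) = 267.83 × 0.972324 = 260.4175
Value of long forward = (F − K)·e^(−rT) = (260.4175 − 239.79) · e^(−0.0126·8/12)
= 20.6275 × 0.991635 = 20.45

¥20.45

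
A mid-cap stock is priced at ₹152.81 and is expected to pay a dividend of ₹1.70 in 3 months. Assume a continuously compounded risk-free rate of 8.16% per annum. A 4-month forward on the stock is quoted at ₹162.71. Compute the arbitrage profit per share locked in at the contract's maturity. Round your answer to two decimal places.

₹7.40 per share

PV(dividends) I = 1.70·e^(−0.0816·3/12) = 1.6657
Fair forward F* = (S − I)·e^(rT) = (152.81 − 1.6657)·e^0.027200 = 151.1443 × 1.027573 = 155.3118
Market ₹162.71 > fair 155.3118: forward overpriced → cash-and-carry (borrow at r, buy the stock and collect the dividends, short the forward).
Profit at T = |F_mkt − F*| = |162.71 − 155.3118| = ₹7.40 per share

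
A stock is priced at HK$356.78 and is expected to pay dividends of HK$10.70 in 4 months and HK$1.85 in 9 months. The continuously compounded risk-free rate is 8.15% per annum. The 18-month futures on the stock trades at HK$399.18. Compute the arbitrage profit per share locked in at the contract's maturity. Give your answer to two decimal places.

PV(dividends) I = 10.70·e^(−0.0815·4/12) + 1.85·e^(−0.0815·9/12) = 12.1535
Fair futures F* = (S − I)·e^(rT) = (356.78 − 12.1535)·e^0.122250 = 344.6265 × 1.130037 = 389.4407
Market HK$399.18 > fair 389.4407: forward overpriced → cash-and-carry (borrow at r, buy the stock and collect the dividends, short the forward).
Profit at T = |F_mkt − F*| = |399.18 − 389.4407| = HK$9.74 per share

HK$9.74 per share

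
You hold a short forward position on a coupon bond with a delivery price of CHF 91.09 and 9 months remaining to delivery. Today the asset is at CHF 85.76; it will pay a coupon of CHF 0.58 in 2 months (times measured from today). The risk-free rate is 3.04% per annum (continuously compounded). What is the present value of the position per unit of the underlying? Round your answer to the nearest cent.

CHF 3.85

PV(remaining coupons) I = 0.58·e^(−0.0304·2/12) = 0.5771
Current forward F = (S − I)·e^(rT) = (85.76 − 0.5771)·e^(0.0304·9/12) = 85.1829 × 1.023062 = 87.1474
Value (long) = (F − K)·e^(−rT) = (87.1474 − 91.09) × 0.977458 = -3.8537
Short position value = −(long value) = CHF 3.85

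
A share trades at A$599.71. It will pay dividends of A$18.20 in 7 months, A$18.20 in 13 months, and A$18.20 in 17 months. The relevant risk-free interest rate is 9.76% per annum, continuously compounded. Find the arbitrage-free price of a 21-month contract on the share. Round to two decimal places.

A$652.79

PV(dividends) I = 18.20·e^(−0.0976·7/12) + 18.20·e^(−0.0976·13/12) + 18.20·e^(−0.0976·17/12)
I = 17.1928 + 16.3739 + 15.8498 = 49.4165
F = (S − I)·e^(rT) = (599.71 − 49.4165) · e^(0.0976·21/12)
= 550.2935 · e^0.170800 = 550.2935 × 1.186253 = A$652.79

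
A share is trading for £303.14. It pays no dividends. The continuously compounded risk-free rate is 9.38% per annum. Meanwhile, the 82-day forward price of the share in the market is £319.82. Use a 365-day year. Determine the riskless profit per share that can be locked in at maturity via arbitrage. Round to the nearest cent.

£10.22 per share

Fair forward: F* = S·e^(carry·T), with carry = r = 0.0938
F* = 303.14 · e^(0.0938 × 82/365) = 303.14 · e^0.021073 = 303.14 × 1.021297 = £309.5960
Market £319.82 > fair £309.5960: forward overpriced → cash-and-carry (buy spot, short the forward).
At maturity, profit = |F_mkt − F*| = |319.82 − 309.5960| = £10.22 per share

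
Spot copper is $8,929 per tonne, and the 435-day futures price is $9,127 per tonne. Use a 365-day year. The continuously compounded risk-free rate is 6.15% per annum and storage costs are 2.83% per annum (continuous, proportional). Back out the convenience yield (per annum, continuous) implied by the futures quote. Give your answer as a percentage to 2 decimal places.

7.14%

F = S·e^((r+u−y)T) ⇒ (r+u−y) = ln(F/S)/T
ln(9127/8929) = 0.021933; /T ⇒ 0.018404
y = r + u − ln(F/S)/T = 0.0615 + 0.0283 − 0.018404 = 0.071396
y = 7.14%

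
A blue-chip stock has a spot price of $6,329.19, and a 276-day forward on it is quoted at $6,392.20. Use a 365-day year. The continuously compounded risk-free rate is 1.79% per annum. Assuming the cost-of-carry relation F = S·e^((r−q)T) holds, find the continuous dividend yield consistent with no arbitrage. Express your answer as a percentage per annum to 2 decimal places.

0.48%

From F = S·e^((r−q)T): (r − q) = ln(F/S)/T
ln(6392.20/6329.19) = ln(1.009955) = 0.009906
(r − q) = 0.009906 / (276/365) = 0.013100
q = r − ln(F/S)/T = 0.0179 − 0.013100 = 0.004800
q = 0.48%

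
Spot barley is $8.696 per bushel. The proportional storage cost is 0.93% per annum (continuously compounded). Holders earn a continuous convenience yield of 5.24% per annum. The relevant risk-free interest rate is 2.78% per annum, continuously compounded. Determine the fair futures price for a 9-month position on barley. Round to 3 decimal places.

Net carry = r + u − y = 0.0278 + 0.0093 − 0.0524 = -0.0153
F = S·e^((r+u−y)T) = 8.696 · e^(-0.0153 × 9/12) = 8.696 · e^-0.011475
= 8.696 × 0.988591 = $8.597 per bushel

$8.597 per bushel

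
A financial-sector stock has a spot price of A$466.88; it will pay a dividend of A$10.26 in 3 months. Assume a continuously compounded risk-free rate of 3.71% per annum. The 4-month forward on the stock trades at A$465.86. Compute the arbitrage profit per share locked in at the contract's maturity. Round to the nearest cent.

A$3.46 per share

PV(dividends) I = 10.26·e^(−0.0371·3/12) = 10.1653
Fair forward F* = (S − I)·e^(rT) = (466.88 − 10.1653)·e^0.012367 = 456.7147 × 1.012444 = 462.3981
Market A$465.86 > fair 462.3981: forward overpriced → cash-and-carry (borrow at r, buy the stock and collect the dividends, short the forward).
Profit at T = |F_mkt − F*| = |465.86 − 462.3981| = A$3.46 per share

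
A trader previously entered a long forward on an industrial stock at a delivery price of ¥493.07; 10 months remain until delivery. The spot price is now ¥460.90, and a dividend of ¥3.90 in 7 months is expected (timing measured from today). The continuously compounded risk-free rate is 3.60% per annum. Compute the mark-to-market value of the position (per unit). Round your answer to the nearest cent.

-¥21.42

PV(remaining dividends) I = 3.90·e^(−0.0360·7/12) = 3.8190
Current forward F = (S − I)·e^(rT) = (460.90 − 3.8190)·e^(0.0360·10/12) = 457.0810 × 1.030455 = 471.0014
Value (long) = (F − K)·e^(−rT) = (471.0014 − 493.07) × 0.970446 = -21.4164
Value = -¥21.42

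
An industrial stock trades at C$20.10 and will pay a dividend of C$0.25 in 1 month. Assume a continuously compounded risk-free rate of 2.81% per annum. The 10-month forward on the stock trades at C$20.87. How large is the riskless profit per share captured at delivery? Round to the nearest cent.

PV(dividends) I = 0.25·e^(−0.0281·1/12) = 0.2494
Fair forward F* = (S − I)·e^(rT) = (20.10 − 0.2494)·e^0.023417 = 19.8506 × 1.023693 = 20.3209
Market C$20.87 > fair 20.3209: forward overpriced → cash-and-carry (borrow at r, buy the stock and collect the dividends, short the forward).
Profit at T = |F_mkt − F*| = |20.87 − 20.3209| = C$0.55 per share

C$0.55 per share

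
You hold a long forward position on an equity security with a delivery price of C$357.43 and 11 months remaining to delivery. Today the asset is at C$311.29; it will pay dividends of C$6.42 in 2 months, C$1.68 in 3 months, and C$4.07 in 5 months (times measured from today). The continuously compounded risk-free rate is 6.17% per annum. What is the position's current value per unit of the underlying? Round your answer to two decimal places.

-C$38.46

PV(remaining dividends) I = 6.42·e^(−0.0617·2/12) + 1.68·e^(−0.0617·3/12) + 4.07·e^(−0.0617·5/12) = 11.9753
Current forward F = (S − I)·e^(rT) = (311.29 − 11.9753)·e^(0.0617·11/12) = 299.3147 × 1.058188 = 316.7312
Value (long) = (F − K)·e^(−rT) = (316.7312 − 357.43) × 0.945011 = -38.4608
Value = -C$38.46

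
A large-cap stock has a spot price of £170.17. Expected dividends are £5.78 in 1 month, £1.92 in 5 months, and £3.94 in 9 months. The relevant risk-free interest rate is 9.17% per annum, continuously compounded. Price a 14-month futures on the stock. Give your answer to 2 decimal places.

£176.85

PV(dividends) I = 5.78·e^(−0.0917·1/12) + 1.92·e^(−0.0917·5/12) + 3.94·e^(−0.0917·9/12)
I = 5.7360 + 1.8480 + 3.6781 = 11.2621
F = (S − I)·e^(rT) = (170.17 − 11.2621) · e^(0.0917·14/12)
= 158.9079 · e^0.106983 = 158.9079 × 1.112915 = £176.85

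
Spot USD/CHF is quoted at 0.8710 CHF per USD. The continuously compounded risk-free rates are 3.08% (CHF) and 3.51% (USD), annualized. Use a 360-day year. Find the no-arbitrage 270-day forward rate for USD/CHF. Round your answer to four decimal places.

F = S·e^((r_CHF − r_USD)T) = 0.8710 · e^((0.0308 − 0.0351) × 270/360)
= 0.8710 · e^-0.003225 = 0.8710 × 0.996780
F = 0.8682 CHF per USD

0.8682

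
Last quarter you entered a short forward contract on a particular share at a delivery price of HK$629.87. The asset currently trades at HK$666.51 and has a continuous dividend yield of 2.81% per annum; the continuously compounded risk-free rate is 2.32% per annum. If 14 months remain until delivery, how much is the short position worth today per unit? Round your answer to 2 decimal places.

Current fair forward for the remaining 14 months: F = S·e^((r − q)·T), (r − q) = 0.0232 − 0.0281 = -0.0049
F = 666.51 · e^(-0.0049 × 14/12) = 666.51 × 0.994300 = 662.7109
Value of long forward = (F − K)·e^(−rT) = (662.7109 − 629.87) · e^(−0.0232·14/12)
= 32.8409 × 0.973296 = 31.96
Short position value = −(long value) = -HK$31.96

-HK$31.96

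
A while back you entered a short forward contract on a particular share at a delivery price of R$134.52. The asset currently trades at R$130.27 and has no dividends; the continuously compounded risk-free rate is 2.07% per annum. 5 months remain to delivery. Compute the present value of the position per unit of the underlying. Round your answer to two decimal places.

R$3.09

Current fair forward for the remaining 5 months: F = S·e^(r·T), r = 0.0207
F = 130.27 · e^(0.0207 × 5/12) = 130.27 × 1.008662 = 131.3984
Value of long forward = (F − K)·e^(−rT) = (131.3984 − 134.52) · e^(−0.0207·5/12)
= -3.1216 × 0.991412 = -3.09
Short position value = −(long value) = R$3.09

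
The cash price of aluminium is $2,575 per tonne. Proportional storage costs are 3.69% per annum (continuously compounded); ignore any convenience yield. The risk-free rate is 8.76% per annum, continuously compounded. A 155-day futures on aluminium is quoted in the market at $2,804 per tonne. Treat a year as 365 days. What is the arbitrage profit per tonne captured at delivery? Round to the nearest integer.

Fair futures: F* = S·e^(carry·T), with carry = (r + u) = 0.0876 + 0.0369 = 0.1245
F* = 2575 · e^(0.1245 × 155/365) = 2575 · e^0.052870 = 2575 × 1.054293 = $2714.8045
Market $2804 > fair $2714.8045: forward overpriced → cash-and-carry (buy spot, short the forward).
At maturity, profit = |F_mkt − F*| = |2804 − 2714.8045| = $89 per tonne

$89 per tonne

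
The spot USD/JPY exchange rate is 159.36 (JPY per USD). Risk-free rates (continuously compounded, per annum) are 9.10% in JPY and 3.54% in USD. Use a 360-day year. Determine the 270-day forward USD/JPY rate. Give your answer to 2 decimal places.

F = S·e^((r_JPY − r_USD)T) = 159.36 · e^((0.0910 − 0.0354) × 270/360)
= 159.36 · e^0.041700 = 159.36 × 1.042582
F = 166.15 JPY per USD

166.15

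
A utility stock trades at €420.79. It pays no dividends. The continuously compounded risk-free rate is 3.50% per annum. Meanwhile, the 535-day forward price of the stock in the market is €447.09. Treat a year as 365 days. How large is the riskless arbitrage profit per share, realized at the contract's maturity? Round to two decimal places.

Fair forward: F* = S·e^(carry·T), with carry = r = 0.0350
F* = 420.79 · e^(0.0350 × 535/365) = 420.79 · e^0.051301 = 420.79 × 1.052640 = €442.9404
Market €447.09 > fair €442.9404: forward overpriced → cash-and-carry (buy spot, short the forward).
At maturity, profit = |F_mkt − F*| = |447.09 − 442.9404| = €4.15 per share

€4.15 per share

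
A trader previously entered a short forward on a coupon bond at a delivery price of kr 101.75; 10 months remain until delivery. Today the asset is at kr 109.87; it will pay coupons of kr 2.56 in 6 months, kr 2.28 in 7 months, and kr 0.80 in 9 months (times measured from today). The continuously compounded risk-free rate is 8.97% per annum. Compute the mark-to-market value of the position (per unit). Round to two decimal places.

-kr 10.09

PV(remaining coupons) I = 2.56·e^(−0.0897·6/12) + 2.28·e^(−0.0897·7/12) + 0.80·e^(−0.0897·9/12) = 5.3594
Current forward F = (S − I)·e^(rT) = (109.87 − 5.3594)·e^(0.0897·10/12) = 104.5106 × 1.077615 = 112.6222
Value (long) = (F − K)·e^(−rT) = (112.6222 − 101.75) × 0.927975 = 10.0891
Short position value = −(long value) = -kr 10.09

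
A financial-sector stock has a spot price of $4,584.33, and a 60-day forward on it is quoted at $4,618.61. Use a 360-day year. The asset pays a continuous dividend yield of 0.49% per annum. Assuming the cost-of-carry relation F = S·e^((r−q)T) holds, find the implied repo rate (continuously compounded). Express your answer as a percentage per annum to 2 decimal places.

From F = S·e^((r−q)T): (r − q) = ln(F/S)/T
ln(4618.61/4584.33) = ln(1.007478) = 0.007450
(r − q) = 0.007450 / (60/360) = 0.044700
r = ln(F/S)/T + q = 0.044700 + 0.0049 = 0.049600
r = 4.96%

4.96%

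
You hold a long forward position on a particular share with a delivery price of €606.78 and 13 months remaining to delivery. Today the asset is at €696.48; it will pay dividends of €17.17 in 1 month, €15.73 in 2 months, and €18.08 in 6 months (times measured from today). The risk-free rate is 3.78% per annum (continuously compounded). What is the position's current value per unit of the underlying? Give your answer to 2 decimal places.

PV(remaining dividends) I = 17.17·e^(−0.0378·1/12) + 15.73·e^(−0.0378·2/12) + 18.08·e^(−0.0378·6/12) = 50.4887
Current forward F = (S − I)·e^(rT) = (696.48 − 50.4887)·e^(0.0378·13/12) = 645.9913 × 1.041800 = 672.9937
Value (long) = (F − K)·e^(−rT) = (672.9937 − 606.78) × 0.959877 = 63.5570
Value = €63.56

€63.56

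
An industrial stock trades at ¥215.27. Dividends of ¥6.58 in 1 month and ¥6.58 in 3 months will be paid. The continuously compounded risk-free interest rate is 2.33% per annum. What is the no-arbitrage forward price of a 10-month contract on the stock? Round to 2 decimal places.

¥206.12

PV(dividends) I = 6.58·e^(−0.0233·1/12) + 6.58·e^(−0.0233·3/12)
I = 6.5672 + 6.5418 = 13.1090
F = (S − I)·e^(rT) = (215.27 − 13.1090) · e^(0.0233·10/12)
= 202.1610 · e^0.019417 = 202.1610 × 1.019607 = ¥206.12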